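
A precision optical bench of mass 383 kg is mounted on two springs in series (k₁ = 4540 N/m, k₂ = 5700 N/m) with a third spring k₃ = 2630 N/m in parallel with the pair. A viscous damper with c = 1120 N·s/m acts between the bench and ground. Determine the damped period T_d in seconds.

Series pair: k_s = k₁k₂/(k₁+k₂) = (4540)(5700)/(4540 + 5700) = 2527 N/m. In parallel with k₃: k_eq = 2527 + 2630 = 5157 N/m.
ω_n = √(k_eq/m) = √(5157/383) = 3.669 rad/s.
Critical damping c_c = 2√(k_eq·m) = 2√(5157 × 383) = 2811 N·s/m, so ζ = c/c_c = 1120/2811 = 0.3985.
ω_d = ω_n√(1 − ζ²) = 3.669 × √(1 − 0.159) = 3.366 rad/s.
T_d = 2π/ω_d = 1.867 s.

1.87 s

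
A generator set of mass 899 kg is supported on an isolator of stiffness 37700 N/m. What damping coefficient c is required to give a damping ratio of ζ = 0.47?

5470 N·s/m

c_c = 2√(k·m) = 2√(37700 × 899) = 11640 N·s/m.
c = ζ·c_c = 0.47 × 11640 = 5472 N·s/m.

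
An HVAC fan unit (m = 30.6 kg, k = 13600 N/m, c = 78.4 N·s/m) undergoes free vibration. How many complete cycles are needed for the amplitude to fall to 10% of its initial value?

7 cycles

ζ = c/(2√(km)) = 78.4/(2√(13600 × 30.6)) = 78.4/1290 = 0.06077.
Logarithmic decrement δ = 2πζ/√(1 − ζ²) = 2π × 0.06077/√(1 − 0.00369) = 0.3825.
x_n/x₀ = e^(−nδ) ≤ 0.1; take ln: n ≥ ln(1/0.1)/δ = 2.303/0.3825 = 6.020.
So 7 complete cycles are required.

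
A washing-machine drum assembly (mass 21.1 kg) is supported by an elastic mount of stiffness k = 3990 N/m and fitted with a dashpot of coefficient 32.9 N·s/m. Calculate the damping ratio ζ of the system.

0.0567

ω_n = √(k/m) = √(3990/21.1) = 13.75 rad/s.
Critical damping c_c = 2√(k·m) = 2√(3990 × 21.1) = 580.3 N·s/m, so ζ = c/c_c = 32.9/580.3 = 0.05669.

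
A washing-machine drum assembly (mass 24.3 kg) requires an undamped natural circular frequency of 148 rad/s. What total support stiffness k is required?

532000 N/m

k = m·ω_n² = 24.3 × 148.0² = 24.3 × 21900 = 532300 N/m.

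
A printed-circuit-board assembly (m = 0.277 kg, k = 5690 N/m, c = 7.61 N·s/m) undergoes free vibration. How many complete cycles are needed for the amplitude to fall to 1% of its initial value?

8 cycles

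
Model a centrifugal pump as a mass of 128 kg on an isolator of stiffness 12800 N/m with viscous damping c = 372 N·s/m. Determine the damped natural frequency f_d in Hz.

1.57 Hz

ω_n = √(k/m) = √(12800/128) = 10.00 rad/s.
Critical damping c_c = 2√(k·m) = 2√(12800 × 128) = 2560 N·s/m, so ζ = c/c_c = 372/2560 = 0.1453.
ω_d = ω_n√(1 − ζ²) = 10.00 × √(1 − 0.0211) = 9.894 rad/s.
f_d = ω_d/(2π) = 1.575 Hz.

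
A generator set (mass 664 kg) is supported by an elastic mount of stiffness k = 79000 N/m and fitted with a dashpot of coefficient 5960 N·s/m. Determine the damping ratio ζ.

ω_n = √(k/m) = √(79000/664) = 10.91 rad/s.
Critical damping c_c = 2√(k·m) = 2√(79000 × 664) = 14490 N·s/m, so ζ = c/c_c = 5960/14490 = 0.4115.

0.411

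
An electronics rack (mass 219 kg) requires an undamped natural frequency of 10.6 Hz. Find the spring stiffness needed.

ω_n = 2πf_n = 2π × 10.6 = 66.60 rad/s.
k = m·ω_n² = 219 × 66.60² = 219 × 4436 = 971400 N/m.

971000 N/m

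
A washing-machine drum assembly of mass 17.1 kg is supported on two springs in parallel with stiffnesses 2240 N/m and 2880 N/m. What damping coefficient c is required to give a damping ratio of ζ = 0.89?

Parallel springs add: k_eq = 2240 + 2880 = 5120 N/m.
c_c = 2√(k_eq·m) = 2√(5120 × 17.1) = 591.8 N·s/m.
c = ζ·c_c = 0.89 × 591.8 = 526.7 N·s/m.

527 N·s/m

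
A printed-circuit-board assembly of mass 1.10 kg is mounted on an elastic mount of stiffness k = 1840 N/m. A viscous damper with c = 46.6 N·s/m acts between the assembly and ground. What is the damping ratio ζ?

0.518

ω_n = √(k/m) = √(1840/1.10) = 40.90 rad/s.
Critical damping c_c = 2√(k·m) = 2√(1840 × 1.10) = 89.98 N·s/m, so ζ = c/c_c = 46.6/89.98 = 0.5179.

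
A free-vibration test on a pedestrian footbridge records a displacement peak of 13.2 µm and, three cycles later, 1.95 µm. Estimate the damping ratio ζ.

0.101

Logarithmic decrement δ = (1/n)·ln(x₀/x_n) = (1/3)·ln(13.2/1.95) = (1/3)·ln(6.769) = 0.6375.
ζ = δ/√(4π² + δ²) = 0.6375/√(39.48 + 0.406) = 0.6375/6.315 = 0.1009.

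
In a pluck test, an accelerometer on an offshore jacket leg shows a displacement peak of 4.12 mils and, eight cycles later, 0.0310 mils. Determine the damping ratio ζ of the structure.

0.0968

Logarithmic decrement δ = (1/n)·ln(x₀/x_n) = (1/8)·ln(4.12/0.0310) = (1/8)·ln(132.9) = 0.6112.
ζ = δ/√(4π² + δ²) = 0.6112/√(39.48 + 0.374) = 0.6112/6.313 = 0.09682.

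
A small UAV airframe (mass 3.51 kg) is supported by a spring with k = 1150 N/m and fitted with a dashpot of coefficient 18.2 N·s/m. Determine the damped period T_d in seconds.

0.351 s

ω_n = √(k/m) = √(1150/3.51) = 18.10 rad/s.
Critical damping c_c = 2√(k·m) = 2√(1150 × 3.51) = 127.1 N·s/m, so ζ = c/c_c = 18.2/127.1 = 0.1432.
ω_d = ω_n√(1 − ζ²) = 18.10 × √(1 − 0.0205) = 17.91 rad/s.
T_d = 2π/ω_d = 0.3507 s.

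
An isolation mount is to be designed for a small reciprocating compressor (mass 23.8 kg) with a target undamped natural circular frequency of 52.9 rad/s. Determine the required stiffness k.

k = m·ω_n² = 23.8 × 52.90² = 23.8 × 2798 = 66600 N/m.

66600 N/m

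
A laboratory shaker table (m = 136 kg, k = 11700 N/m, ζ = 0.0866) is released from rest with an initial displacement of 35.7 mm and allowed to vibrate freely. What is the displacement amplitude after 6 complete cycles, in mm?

Logarithmic decrement δ = 2πζ/√(1 − ζ²) = 2π × 0.08660/√(1 − 0.00750) = 0.5462.
After n cycles, x_n/x₀ = e^(−nδ), so x_6 = 35.7 × e^(−6 × 0.5462) = 35.7 × 0.03774 = 1.347 mm.

1.35 mm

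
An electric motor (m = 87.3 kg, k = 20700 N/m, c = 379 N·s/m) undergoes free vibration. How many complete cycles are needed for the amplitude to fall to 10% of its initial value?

ζ = c/(2√(km)) = 379/(2√(20700 × 87.3)) = 379/2689 = 0.1410.
Logarithmic decrement δ = 2πζ/√(1 − ζ²) = 2π × 0.1410/√(1 − 0.0199) = 0.8947.
x_n/x₀ = e^(−nδ) ≤ 0.1; take ln: n ≥ ln(1/0.1)/δ = 2.303/0.8947 = 2.574.
So 3 complete cycles are required.

3 cycles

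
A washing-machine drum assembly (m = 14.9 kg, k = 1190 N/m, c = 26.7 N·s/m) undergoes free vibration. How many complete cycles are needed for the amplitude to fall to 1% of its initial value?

8 cycles

ζ = c/(2√(km)) = 26.7/(2√(1190 × 14.9)) = 26.7/266.3 = 0.1003.
Logarithmic decrement δ = 2πζ/√(1 − ζ²) = 2π × 0.1003/√(1 − 0.0101) = 0.6331.
x_n/x₀ = e^(−nδ) ≤ 0.01; take ln: n ≥ ln(1/0.01)/δ = 4.605/0.6331 = 7.274.
So 8 complete cycles are required.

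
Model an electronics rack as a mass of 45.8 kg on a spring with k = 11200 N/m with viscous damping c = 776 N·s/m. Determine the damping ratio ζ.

ω_n = √(k/m) = √(11200/45.8) = 15.64 rad/s.
Critical damping c_c = 2√(k·m) = 2√(11200 × 45.8) = 1432 N·s/m, so ζ = c/c_c = 776/1432 = 0.5417.

0.542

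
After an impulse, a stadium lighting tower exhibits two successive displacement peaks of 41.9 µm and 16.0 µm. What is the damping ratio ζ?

0.151

Logarithmic decrement δ = (1/n)·ln(x₀/x_n) = (1/1)·ln(41.9/16.0) = (1/1)·ln(2.619) = 0.9627.
ζ = δ/√(4π² + δ²) = 0.9627/√(39.48 + 0.927) = 0.9627/6.357 = 0.1515.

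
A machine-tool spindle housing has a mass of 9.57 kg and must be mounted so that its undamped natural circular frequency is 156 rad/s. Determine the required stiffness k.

233000 N/m

k = m·ω_n² = 9.57 × 156.0² = 9.57 × 24340 = 232900 N/m.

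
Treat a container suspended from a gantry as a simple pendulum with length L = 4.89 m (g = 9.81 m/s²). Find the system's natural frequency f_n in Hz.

0.225 Hz

For a simple pendulum ω_n = √(g/L) = √(9.81/4.89) = √2.006 = 1.416 rad/s.
f_n = ω_n/(2π) = 1.416/6.283 = 0.2254 Hz.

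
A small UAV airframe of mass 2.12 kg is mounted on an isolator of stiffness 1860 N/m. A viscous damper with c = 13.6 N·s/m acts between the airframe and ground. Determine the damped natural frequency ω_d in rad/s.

29.4 rad/s

ω_n = √(k/m) = √(1860/2.12) = 29.62 rad/s.
Critical damping c_c = 2√(k·m) = 2√(1860 × 2.12) = 125.6 N·s/m, so ζ = c/c_c = 13.6/125.6 = 0.1083.
ω_d = ω_n√(1 − ζ²) = 29.62 × √(1 − 0.0117) = 29.45 rad/s.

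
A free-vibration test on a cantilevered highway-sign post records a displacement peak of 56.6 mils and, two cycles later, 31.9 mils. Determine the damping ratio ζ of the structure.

Logarithmic decrement δ = (1/n)·ln(x₀/x_n) = (1/2)·ln(56.6/31.9) = (1/2)·ln(1.774) = 0.2867.
ζ = δ/√(4π² + δ²) = 0.2867/√(39.48 + 0.0822) = 0.2867/6.290 = 0.04558.

0.0456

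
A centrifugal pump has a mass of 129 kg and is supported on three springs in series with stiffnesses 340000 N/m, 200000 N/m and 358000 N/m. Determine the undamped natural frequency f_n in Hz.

4.28 Hz

Series springs: 1/k_eq = 1/340000 + 1/200000 + 1/358000 = 1.073×10^-5, so k_eq = 93160 N/m.
ω_n = √(k_eq/m) = √(93160/129) = √722.2 = 26.87 rad/s.
f_n = ω_n/(2π) = 26.87/6.283 = 4.277 Hz.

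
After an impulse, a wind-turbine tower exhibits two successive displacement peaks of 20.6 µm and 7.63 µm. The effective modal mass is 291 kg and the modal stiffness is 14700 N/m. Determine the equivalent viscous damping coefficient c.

646 N·s/m

Logarithmic decrement δ = (1/n)·ln(x₀/x_n) = (1/1)·ln(20.6/7.63) = (1/1)·ln(2.700) = 0.9932.
ζ = δ/√(4π² + δ²) = 0.9932/√(39.48 + 0.986) = 0.9932/6.361 = 0.1561.
c = ζ · 2√(km) = 0.1561 × 2√(14700 × 291) = 0.1561 × 4137 = 645.9 N·s/m.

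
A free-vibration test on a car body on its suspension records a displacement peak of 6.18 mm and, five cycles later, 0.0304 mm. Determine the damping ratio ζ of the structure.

Logarithmic decrement δ = (1/n)·ln(x₀/x_n) = (1/5)·ln(6.18/0.0304) = (1/5)·ln(203.3) = 1.063.
ζ = δ/√(4π² + δ²) = 1.063/√(39.48 + 1.13) = 1.063/6.372 = 0.1668.

0.167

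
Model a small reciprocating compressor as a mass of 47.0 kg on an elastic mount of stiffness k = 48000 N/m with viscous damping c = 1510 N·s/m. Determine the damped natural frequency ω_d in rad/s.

ω_n = √(k/m) = √(48000/47.0) = 31.96 rad/s.
Critical damping c_c = 2√(k·m) = 2√(48000 × 47.0) = 3004 N·s/m, so ζ = c/c_c = 1510/3004 = 0.5027.
ω_d = ω_n√(1 − ζ²) = 31.96 × √(1 − 0.253) = 27.63 rad/s.

27.6 rad/s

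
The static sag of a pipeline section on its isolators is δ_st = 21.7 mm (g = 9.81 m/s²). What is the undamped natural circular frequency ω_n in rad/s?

21.3 rad/s

ω_n = √(g/δ_st) = √(9.81/0.0217) = √452.1 = 21.26 rad/s.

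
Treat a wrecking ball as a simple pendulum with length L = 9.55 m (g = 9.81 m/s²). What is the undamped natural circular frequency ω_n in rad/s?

1.01 rad/s

For a simple pendulum ω_n = √(g/L) = √(9.81/9.55) = √1.027 = 1.014 rad/s.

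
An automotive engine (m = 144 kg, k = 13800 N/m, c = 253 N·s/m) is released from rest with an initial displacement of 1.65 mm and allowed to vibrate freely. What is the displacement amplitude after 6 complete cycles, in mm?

ζ = c/(2√(km)) = 253/(2√(13800 × 144)) = 253/2819 = 0.08974.
Logarithmic decrement δ = 2πζ/√(1 − ζ²) = 2π × 0.08974/√(1 − 0.00805) = 0.5661.
After n cycles, x_n/x₀ = e^(−nδ), so x_6 = 1.65 × e^(−6 × 0.5661) = 1.65 × 0.03348 = 0.05525 mm.

0.0552 mm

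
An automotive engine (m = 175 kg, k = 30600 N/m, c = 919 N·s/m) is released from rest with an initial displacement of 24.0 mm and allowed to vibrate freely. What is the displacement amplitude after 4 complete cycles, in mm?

0.148 mm

ζ = c/(2√(km)) = 919/(2√(30600 × 175)) = 919/4628 = 0.1986.
Logarithmic decrement δ = 2πζ/√(1 − ζ²) = 2π × 0.1986/√(1 − 0.0394) = 1.273.
After n cycles, x_n/x₀ = e^(−nδ), so x_4 = 24.0 × e^(−4 × 1.273) = 24.0 × 0.006146 = 0.1475 mm.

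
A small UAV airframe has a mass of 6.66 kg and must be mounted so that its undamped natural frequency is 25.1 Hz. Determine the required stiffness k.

ω_n = 2πf_n = 2π × 25.1 = 157.7 rad/s.
k = m·ω_n² = 6.66 × 157.7² = 6.66 × 24870 = 165600 N/m.

166000 N/m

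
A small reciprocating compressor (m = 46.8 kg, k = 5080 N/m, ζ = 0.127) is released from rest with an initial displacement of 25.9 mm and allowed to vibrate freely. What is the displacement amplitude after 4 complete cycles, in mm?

Logarithmic decrement δ = 2πζ/√(1 − ζ²) = 2π × 0.1270/√(1 − 0.0161) = 0.8045.
After n cycles, x_n/x₀ = e^(−nδ), so x_4 = 25.9 × e^(−4 × 0.8045) = 25.9 × 0.04004 = 1.037 mm.

1.04 mm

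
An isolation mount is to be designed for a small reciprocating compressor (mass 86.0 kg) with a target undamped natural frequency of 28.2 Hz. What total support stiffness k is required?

2700000 N/m

ω_n = 2πf_n = 2π × 28.2 = 177.2 rad/s.
k = m·ω_n² = 86.0 × 177.2² = 86.0 × 31390 = 2700000 N/m.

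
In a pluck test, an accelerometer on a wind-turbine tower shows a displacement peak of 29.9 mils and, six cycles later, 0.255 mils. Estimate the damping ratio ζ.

Logarithmic decrement δ = (1/n)·ln(x₀/x_n) = (1/6)·ln(29.9/0.255) = (1/6)·ln(117.3) = 0.7941.
ζ = δ/√(4π² + δ²) = 0.7941/√(39.48 + 0.631) = 0.7941/6.333 = 0.1254.

0.125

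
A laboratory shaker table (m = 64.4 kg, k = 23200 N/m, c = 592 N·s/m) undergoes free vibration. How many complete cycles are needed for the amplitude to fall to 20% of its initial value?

2 cycles

ζ = c/(2√(km)) = 592/(2√(23200 × 64.4)) = 592/2445 = 0.2422.
Logarithmic decrement δ = 2πζ/√(1 − ζ²) = 2π × 0.2422/√(1 − 0.0586) = 1.568.
x_n/x₀ = e^(−nδ) ≤ 0.2; take ln: n ≥ ln(1/0.2)/δ = 1.609/1.568 = 1.026.
So 2 complete cycles are required.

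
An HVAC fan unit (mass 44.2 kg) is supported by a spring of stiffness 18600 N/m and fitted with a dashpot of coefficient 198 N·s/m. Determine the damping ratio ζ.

ω_n = √(k/m) = √(18600/44.2) = 20.51 rad/s.
Critical damping c_c = 2√(k·m) = 2√(18600 × 44.2) = 1813 N·s/m, so ζ = c/c_c = 198/1813 = 0.1092.

0.109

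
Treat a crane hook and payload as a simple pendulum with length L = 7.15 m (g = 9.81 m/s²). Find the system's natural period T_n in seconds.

For a simple pendulum ω_n = √(g/L) = √(9.81/7.15) = √1.372 = 1.171 rad/s.
T_n = 2π/ω_n = 6.283/1.171 = 5.364 s.

5.36 s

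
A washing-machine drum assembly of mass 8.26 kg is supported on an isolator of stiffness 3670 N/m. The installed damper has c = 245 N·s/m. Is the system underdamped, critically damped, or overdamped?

underdamped

c_c = 2√(k·m) = 348.2 N·s/m; ζ = c/c_c = 245/348.2 = 0.704.
Since ζ < 1 the system is underdamped.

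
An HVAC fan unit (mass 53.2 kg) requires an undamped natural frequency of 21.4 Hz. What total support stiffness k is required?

ω_n = 2πf_n = 2π × 21.4 = 134.5 rad/s.
k = m·ω_n² = 53.2 × 134.5² = 53.2 × 18080 = 961800 N/m.

962000 N/m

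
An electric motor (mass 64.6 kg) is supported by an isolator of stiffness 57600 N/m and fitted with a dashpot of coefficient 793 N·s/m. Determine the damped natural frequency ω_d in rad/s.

ω_n = √(k/m) = √(57600/64.6) = 29.86 rad/s.
Critical damping c_c = 2√(k·m) = 2√(57600 × 64.6) = 3858 N·s/m, so ζ = c/c_c = 793/3858 = 0.2055.
ω_d = ω_n√(1 − ζ²) = 29.86 × √(1 − 0.0423) = 29.22 rad/s.

29.2 rad/s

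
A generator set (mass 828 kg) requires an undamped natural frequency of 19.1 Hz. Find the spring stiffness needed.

11900000 N/m

ω_n = 2πf_n = 2π × 19.1 = 120.0 rad/s.
k = m·ω_n² = 828 × 120.0² = 828 × 14400 = 11920000 N/m.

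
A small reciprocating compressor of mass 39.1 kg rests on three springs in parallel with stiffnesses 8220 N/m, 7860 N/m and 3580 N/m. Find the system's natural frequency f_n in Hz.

3.57 Hz

Parallel springs add: k_eq = 8220 + 7860 + 3580 = 19660 N/m.
ω_n = √(k_eq/m) = √(19660/39.1) = √502.8 = 22.42 rad/s.
f_n = ω_n/(2π) = 22.42/6.283 = 3.569 Hz.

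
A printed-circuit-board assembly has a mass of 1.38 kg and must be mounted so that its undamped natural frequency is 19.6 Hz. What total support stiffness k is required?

ω_n = 2πf_n = 2π × 19.6 = 123.2 rad/s.
k = m·ω_n² = 1.38 × 123.2² = 1.38 × 15170 = 20930 N/m.

20900 N/m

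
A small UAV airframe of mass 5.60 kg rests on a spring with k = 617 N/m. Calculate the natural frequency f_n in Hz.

1.67 Hz

ω_n = √(k/m) = √(617.0/5.60) = √110.2 = 10.50 rad/s.
f_n = ω_n/(2π) = 10.50/6.283 = 1.671 Hz.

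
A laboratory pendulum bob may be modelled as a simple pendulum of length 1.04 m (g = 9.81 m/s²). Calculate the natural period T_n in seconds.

For a simple pendulum ω_n = √(g/L) = √(9.81/1.04) = √9.433 = 3.071 rad/s.
T_n = 2π/ω_n = 6.283/3.071 = 2.046 s.

2.05 s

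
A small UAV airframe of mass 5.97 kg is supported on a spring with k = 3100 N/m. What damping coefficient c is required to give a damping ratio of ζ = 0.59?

161 N·s/m

c_c = 2√(k·m) = 2√(3100 × 5.97) = 272.1 N·s/m.
c = ζ·c_c = 0.59 × 272.1 = 160.5 N·s/m.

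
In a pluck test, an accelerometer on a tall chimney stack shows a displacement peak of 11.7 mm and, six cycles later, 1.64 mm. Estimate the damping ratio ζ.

0.0520

Logarithmic decrement δ = (1/n)·ln(x₀/x_n) = (1/6)·ln(11.7/1.64) = (1/6)·ln(7.134) = 0.3275.
ζ = δ/√(4π² + δ²) = 0.3275/√(39.48 + 0.107) = 0.3275/6.292 = 0.05205.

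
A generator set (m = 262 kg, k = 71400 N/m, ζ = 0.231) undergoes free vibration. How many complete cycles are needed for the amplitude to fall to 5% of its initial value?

3 cycles

Logarithmic decrement δ = 2πζ/√(1 − ζ²) = 2π × 0.2310/√(1 − 0.0534) = 1.492.
x_n/x₀ = e^(−nδ) ≤ 0.05; take ln: n ≥ ln(1/0.05)/δ = 2.996/1.492 = 2.008.
So 3 complete cycles are required.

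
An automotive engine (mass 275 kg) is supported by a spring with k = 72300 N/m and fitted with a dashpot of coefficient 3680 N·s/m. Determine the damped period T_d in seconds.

ω_n = √(k/m) = √(72300/275) = 16.21 rad/s.
Critical damping c_c = 2√(k·m) = 2√(72300 × 275) = 8918 N·s/m, so ζ = c/c_c = 3680/8918 = 0.4127.
ω_d = ω_n√(1 − ζ²) = 16.21 × √(1 − 0.170) = 14.77 rad/s.
T_d = 2π/ω_d = 0.4254 s.

0.425 s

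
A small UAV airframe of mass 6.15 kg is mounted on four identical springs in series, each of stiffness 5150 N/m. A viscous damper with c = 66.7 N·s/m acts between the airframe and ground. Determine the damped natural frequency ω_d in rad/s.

13.4 rad/s

Series springs: 1/k_eq = 4/5150, so k_eq = 5150/4 = 1288 N/m.
ω_n = √(k_eq/m) = √(1288/6.15) = 14.47 rad/s.
Critical damping c_c = 2√(k_eq·m) = 2√(1288 × 6.15) = 178.0 N·s/m, so ζ = c/c_c = 66.7/178.0 = 0.3748.
ω_d = ω_n√(1 − ζ²) = 14.47 × √(1 − 0.140) = 13.41 rad/s.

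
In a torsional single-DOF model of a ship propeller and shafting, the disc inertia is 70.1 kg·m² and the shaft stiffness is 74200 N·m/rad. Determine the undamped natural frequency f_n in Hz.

5.18 Hz

ω_n = √(k_t/J) = √(74200/70.1) = √1058 = 32.53 rad/s.
f_n = ω_n/(2π) = 32.53/6.283 = 5.178 Hz.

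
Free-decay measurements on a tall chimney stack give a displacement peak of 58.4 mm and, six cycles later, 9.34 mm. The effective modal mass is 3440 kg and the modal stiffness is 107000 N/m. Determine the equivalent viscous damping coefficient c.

1860 N·s/m

Logarithmic decrement δ = (1/n)·ln(x₀/x_n) = (1/6)·ln(58.4/9.34) = (1/6)·ln(6.253) = 0.3055.
ζ = δ/√(4π² + δ²) = 0.3055/√(39.48 + 0.0933) = 0.3055/6.291 = 0.04856.
c = ζ · 2√(km) = 0.04856 × 2√(107000 × 3440) = 0.04856 × 38370 = 1863 N·s/m.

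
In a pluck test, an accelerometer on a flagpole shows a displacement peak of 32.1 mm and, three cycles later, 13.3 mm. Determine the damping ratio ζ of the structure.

Logarithmic decrement δ = (1/n)·ln(x₀/x_n) = (1/3)·ln(32.1/13.3) = (1/3)·ln(2.414) = 0.2937.
ζ = δ/√(4π² + δ²) = 0.2937/√(39.48 + 0.0863) = 0.2937/6.290 = 0.04669.

0.0467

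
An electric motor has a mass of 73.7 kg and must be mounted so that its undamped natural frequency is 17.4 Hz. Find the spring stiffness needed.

ω_n = 2πf_n = 2π × 17.4 = 109.3 rad/s.
k = m·ω_n² = 73.7 × 109.3² = 73.7 × 11950 = 880900 N/m.

881000 N/m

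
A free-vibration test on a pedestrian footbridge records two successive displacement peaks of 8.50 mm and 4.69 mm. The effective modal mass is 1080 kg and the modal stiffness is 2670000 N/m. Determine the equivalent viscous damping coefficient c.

10100 N·s/m

Logarithmic decrement δ = (1/n)·ln(x₀/x_n) = (1/1)·ln(8.50/4.69) = (1/1)·ln(1.812) = 0.5946.
ζ = δ/√(4π² + δ²) = 0.5946/√(39.48 + 0.354) = 0.5946/6.311 = 0.09422.
c = ζ · 2√(km) = 0.09422 × 2√(2670000 × 1080) = 0.09422 × 107400 = 10120 N·s/m.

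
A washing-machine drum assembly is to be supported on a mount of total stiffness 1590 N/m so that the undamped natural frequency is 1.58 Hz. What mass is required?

16.1 kg

ω_n = 2πf_n = 2π × 1.58 = 9.927 rad/s.
m = k/ω_n² = 1590/9.927² = 1590/98.55 = 16.13 kg.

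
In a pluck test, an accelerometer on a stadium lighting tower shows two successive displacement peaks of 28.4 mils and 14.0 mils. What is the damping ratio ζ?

Logarithmic decrement δ = (1/n)·ln(x₀/x_n) = (1/1)·ln(28.4/14.0) = (1/1)·ln(2.029) = 0.7073.
ζ = δ/√(4π² + δ²) = 0.7073/√(39.48 + 0.500) = 0.7073/6.323 = 0.1119.

0.112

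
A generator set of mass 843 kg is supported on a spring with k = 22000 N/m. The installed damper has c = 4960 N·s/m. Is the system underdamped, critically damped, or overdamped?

underdamped

c_c = 2√(k·m) = 8613 N·s/m; ζ = c/c_c = 4960/8613 = 0.576.
Since ζ < 1 the system is underdamped.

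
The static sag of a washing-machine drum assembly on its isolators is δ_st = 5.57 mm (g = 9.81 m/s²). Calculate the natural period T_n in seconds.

0.150 s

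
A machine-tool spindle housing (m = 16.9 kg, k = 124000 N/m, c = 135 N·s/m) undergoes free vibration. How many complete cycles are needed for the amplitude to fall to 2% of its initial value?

14 cycles

ζ = c/(2√(km)) = 135/(2√(124000 × 16.9)) = 135/2895 = 0.04663.
Logarithmic decrement δ = 2πζ/√(1 − ζ²) = 2π × 0.04663/√(1 − 0.00217) = 0.2933.
x_n/x₀ = e^(−nδ) ≤ 0.02; take ln: n ≥ ln(1/0.02)/δ = 3.912/0.2933 = 13.34.
So 14 complete cycles are required.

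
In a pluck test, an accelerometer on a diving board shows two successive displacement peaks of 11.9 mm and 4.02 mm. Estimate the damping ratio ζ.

Logarithmic decrement δ = (1/n)·ln(x₀/x_n) = (1/1)·ln(11.9/4.02) = (1/1)·ln(2.960) = 1.085.
ζ = δ/√(4π² + δ²) = 1.085/√(39.48 + 1.18) = 1.085/6.376 = 0.1702.

0.170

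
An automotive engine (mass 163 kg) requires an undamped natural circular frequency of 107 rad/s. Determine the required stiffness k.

k = m·ω_n² = 163 × 107.0² = 163 × 11450 = 1866000 N/m.

1870000 N/m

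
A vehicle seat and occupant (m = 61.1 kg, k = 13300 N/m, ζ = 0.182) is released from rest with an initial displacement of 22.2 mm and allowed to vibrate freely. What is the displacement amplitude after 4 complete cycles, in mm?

Logarithmic decrement δ = 2πζ/√(1 − ζ²) = 2π × 0.1820/√(1 − 0.0331) = 1.163.
After n cycles, x_n/x₀ = e^(−nδ), so x_4 = 22.2 × e^(−4 × 1.163) = 22.2 × 0.009544 = 0.2119 mm.

0.212 mm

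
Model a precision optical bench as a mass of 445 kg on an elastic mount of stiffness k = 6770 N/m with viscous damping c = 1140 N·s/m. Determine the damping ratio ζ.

ω_n = √(k/m) = √(6770/445) = 3.900 rad/s.
Critical damping c_c = 2√(k·m) = 2√(6770 × 445) = 3471 N·s/m, so ζ = c/c_c = 1140/3471 = 0.3284.

0.328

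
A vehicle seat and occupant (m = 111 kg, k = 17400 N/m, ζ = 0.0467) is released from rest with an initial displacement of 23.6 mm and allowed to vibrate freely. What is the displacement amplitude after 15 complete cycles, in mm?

Logarithmic decrement δ = 2πζ/√(1 − ζ²) = 2π × 0.04670/√(1 − 0.00218) = 0.2937.
After n cycles, x_n/x₀ = e^(−nδ), so x_15 = 23.6 × e^(−15 × 0.2937) = 23.6 × 0.01220 = 0.2880 mm.

0.288 mm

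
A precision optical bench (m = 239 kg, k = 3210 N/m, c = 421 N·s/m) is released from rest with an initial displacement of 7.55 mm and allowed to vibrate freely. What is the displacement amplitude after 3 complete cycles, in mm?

0.0710 mm

ζ = c/(2√(km)) = 421/(2√(3210 × 239)) = 421/1752 = 0.2403.
Logarithmic decrement δ = 2πζ/√(1 − ζ²) = 2π × 0.2403/√(1 − 0.0578) = 1.556.
After n cycles, x_n/x₀ = e^(−nδ), so x_3 = 7.55 × e^(−3 × 1.556) = 7.55 × 0.009402 = 0.07099 mm.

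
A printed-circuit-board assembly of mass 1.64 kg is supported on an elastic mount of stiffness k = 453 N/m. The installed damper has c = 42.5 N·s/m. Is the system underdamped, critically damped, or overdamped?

underdamped

c_c = 2√(k·m) = 54.51 N·s/m; ζ = c/c_c = 42.5/54.51 = 0.780.
Since ζ < 1 the system is underdamped.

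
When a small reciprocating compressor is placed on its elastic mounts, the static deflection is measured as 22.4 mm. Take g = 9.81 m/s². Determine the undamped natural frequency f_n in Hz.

3.33 Hz

ω_n = √(g/δ_st) = √(9.81/0.0224) = √437.9 = 20.93 rad/s.
f_n = ω_n/(2π) = 20.93/6.283 = 3.331 Hz.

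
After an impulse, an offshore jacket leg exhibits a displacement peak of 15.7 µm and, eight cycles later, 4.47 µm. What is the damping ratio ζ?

Logarithmic decrement δ = (1/n)·ln(x₀/x_n) = (1/8)·ln(15.7/4.47) = (1/8)·ln(3.512) = 0.1570.
ζ = δ/√(4π² + δ²) = 0.1570/√(39.48 + 0.0247) = 0.1570/6.285 = 0.02498.

0.0250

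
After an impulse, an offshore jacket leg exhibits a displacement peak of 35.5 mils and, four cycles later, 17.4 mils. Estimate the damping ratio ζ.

Logarithmic decrement δ = (1/n)·ln(x₀/x_n) = (1/4)·ln(35.5/17.4) = (1/4)·ln(2.040) = 0.1783.
ζ = δ/√(4π² + δ²) = 0.1783/√(39.48 + 0.0318) = 0.1783/6.286 = 0.02836.

0.0284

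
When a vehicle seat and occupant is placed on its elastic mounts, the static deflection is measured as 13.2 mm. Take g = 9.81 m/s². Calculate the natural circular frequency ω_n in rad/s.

27.3 rad/s

ω_n = √(g/δ_st) = √(9.81/0.0132) = √743.2 = 27.26 rad/s.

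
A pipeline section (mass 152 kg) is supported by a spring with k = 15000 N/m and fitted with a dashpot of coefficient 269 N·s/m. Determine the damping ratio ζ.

0.0891

ω_n = √(k/m) = √(15000/152) = 9.934 rad/s.
Critical damping c_c = 2√(k·m) = 2√(15000 × 152) = 3020 N·s/m, so ζ = c/c_c = 269/3020 = 0.08907.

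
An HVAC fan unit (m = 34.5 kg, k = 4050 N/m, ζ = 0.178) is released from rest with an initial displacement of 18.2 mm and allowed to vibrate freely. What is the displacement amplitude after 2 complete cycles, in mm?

1.87 mm

Logarithmic decrement δ = 2πζ/√(1 − ζ²) = 2π × 0.1780/√(1 − 0.0317) = 1.137.
After n cycles, x_n/x₀ = e^(−nδ), so x_2 = 18.2 × e^(−2 × 1.137) = 18.2 × 0.1030 = 1.874 mm.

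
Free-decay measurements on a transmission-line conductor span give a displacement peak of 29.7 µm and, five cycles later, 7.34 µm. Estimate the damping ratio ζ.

0.0444

Logarithmic decrement δ = (1/n)·ln(x₀/x_n) = (1/5)·ln(29.7/7.34) = (1/5)·ln(4.046) = 0.2796.
ζ = δ/√(4π² + δ²) = 0.2796/√(39.48 + 0.0782) = 0.2796/6.289 = 0.04445.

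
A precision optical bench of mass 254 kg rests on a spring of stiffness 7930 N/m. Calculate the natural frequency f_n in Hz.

0.889 Hz

ω_n = √(k/m) = √(7930/254) = √31.22 = 5.588 rad/s.
f_n = ω_n/(2π) = 5.588/6.283 = 0.8893 Hz.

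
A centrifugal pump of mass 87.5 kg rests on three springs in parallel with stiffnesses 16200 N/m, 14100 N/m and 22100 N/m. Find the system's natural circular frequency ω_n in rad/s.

Parallel springs add: k_eq = 16200 + 14100 + 22100 = 52400 N/m.
ω_n = √(k_eq/m) = √(52400/87.5) = √598.9 = 24.47 rad/s.

24.5 rad/s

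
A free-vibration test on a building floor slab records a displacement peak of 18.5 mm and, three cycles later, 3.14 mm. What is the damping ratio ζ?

0.0937

Logarithmic decrement δ = (1/n)·ln(x₀/x_n) = (1/3)·ln(18.5/3.14) = (1/3)·ln(5.892) = 0.5912.
ζ = δ/√(4π² + δ²) = 0.5912/√(39.48 + 0.349) = 0.5912/6.311 = 0.09368.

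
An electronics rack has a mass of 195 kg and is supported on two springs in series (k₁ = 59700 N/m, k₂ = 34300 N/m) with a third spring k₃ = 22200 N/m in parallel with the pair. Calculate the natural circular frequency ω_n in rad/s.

15.0 rad/s

Series pair: k_s = k₁k₂/(k₁+k₂) = (59700)(34300)/(59700 + 34300) = 21780 N/m. In parallel with k₃: k_eq = 21780 + 22200 = 43980 N/m.
ω_n = √(k_eq/m) = √(43980/195) = √225.6 = 15.02 rad/s.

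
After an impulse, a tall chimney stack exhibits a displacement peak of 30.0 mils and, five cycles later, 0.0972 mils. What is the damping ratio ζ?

0.179

Logarithmic decrement δ = (1/n)·ln(x₀/x_n) = (1/5)·ln(30.0/0.0972) = (1/5)·ln(308.6) = 1.146.
ζ = δ/√(4π² + δ²) = 1.146/√(39.48 + 1.31) = 1.146/6.387 = 0.1795.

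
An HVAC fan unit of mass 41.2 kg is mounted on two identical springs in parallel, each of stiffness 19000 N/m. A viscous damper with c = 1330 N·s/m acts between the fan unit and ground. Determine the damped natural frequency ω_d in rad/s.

Parallel springs add: k_eq = 2 × 19000 = 38000 N/m.
ω_n = √(k_eq/m) = √(38000/41.2) = 30.37 rad/s.
Critical damping c_c = 2√(k_eq·m) = 2√(38000 × 41.2) = 2502 N·s/m, so ζ = c/c_c = 1330/2502 = 0.5315.
ω_d = ω_n√(1 − ζ²) = 30.37 × √(1 − 0.282) = 25.73 rad/s.

25.7 rad/s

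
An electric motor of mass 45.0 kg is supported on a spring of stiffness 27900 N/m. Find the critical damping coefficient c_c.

c_c = 2√(k·m) = 2√(27900 × 45.0) = 2 × 1120 = 2241 N·s/m.

2240 N·s/m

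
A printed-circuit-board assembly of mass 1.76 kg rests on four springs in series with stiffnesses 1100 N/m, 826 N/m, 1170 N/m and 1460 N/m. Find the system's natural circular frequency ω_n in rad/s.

Series springs: 1/k_eq = 1/1100 + 1/826 + 1/1170 + 1/1460 = 0.003659, so k_eq = 273.3 N/m.
ω_n = √(k_eq/m) = √(273.3/1.76) = √155.3 = 12.46 rad/s.

12.5 rad/s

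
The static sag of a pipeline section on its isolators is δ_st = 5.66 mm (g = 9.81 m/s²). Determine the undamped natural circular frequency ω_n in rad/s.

41.6 rad/s

ω_n = √(g/δ_st) = √(9.81/0.00566) = √1733 = 41.63 rad/s.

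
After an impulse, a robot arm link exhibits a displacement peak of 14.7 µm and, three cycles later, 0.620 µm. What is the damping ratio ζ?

0.166

Logarithmic decrement δ = (1/n)·ln(x₀/x_n) = (1/3)·ln(14.7/0.620) = (1/3)·ln(23.71) = 1.055.
ζ = δ/√(4π² + δ²) = 1.055/√(39.48 + 1.11) = 1.055/6.371 = 0.1656.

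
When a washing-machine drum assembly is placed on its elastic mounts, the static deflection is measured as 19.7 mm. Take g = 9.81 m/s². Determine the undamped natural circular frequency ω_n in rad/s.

ω_n = √(g/δ_st) = √(9.81/0.0197) = √498.0 = 22.32 rad/s.

22.3 rad/s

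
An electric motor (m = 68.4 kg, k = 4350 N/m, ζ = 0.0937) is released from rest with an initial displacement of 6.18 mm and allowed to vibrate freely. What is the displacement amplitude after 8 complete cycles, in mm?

0.0545 mm

Logarithmic decrement δ = 2πζ/√(1 − ζ²) = 2π × 0.09370/√(1 − 0.00878) = 0.5913.
After n cycles, x_n/x₀ = e^(−nδ), so x_8 = 6.18 × e^(−8 × 0.5913) = 6.18 × 0.008820 = 0.05451 mm.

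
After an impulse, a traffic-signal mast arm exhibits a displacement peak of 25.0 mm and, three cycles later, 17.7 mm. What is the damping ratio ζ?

0.0183

Logarithmic decrement δ = (1/n)·ln(x₀/x_n) = (1/3)·ln(25.0/17.7) = (1/3)·ln(1.412) = 0.1151.
ζ = δ/√(4π² + δ²) = 0.1151/√(39.48 + 0.0132) = 0.1151/6.284 = 0.01832.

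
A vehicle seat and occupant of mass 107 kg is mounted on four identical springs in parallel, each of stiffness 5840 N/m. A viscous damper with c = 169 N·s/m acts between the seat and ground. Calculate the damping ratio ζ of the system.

Parallel springs add: k_eq = 4 × 5840 = 23360 N/m.
ω_n = √(k_eq/m) = √(23360/107) = 14.78 rad/s.
Critical damping c_c = 2√(k_eq·m) = 2√(23360 × 107) = 3162 N·s/m, so ζ = c/c_c = 169/3162 = 0.05345.

0.0534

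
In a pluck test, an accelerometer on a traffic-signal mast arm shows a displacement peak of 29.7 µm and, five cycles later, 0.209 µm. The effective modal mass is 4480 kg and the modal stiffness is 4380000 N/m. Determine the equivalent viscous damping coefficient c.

43700 N·s/m

Logarithmic decrement δ = (1/n)·ln(x₀/x_n) = (1/5)·ln(29.7/0.209) = (1/5)·ln(142.1) = 0.9913.
ζ = δ/√(4π² + δ²) = 0.9913/√(39.48 + 0.983) = 0.9913/6.361 = 0.1558.
c = ζ · 2√(km) = 0.1558 × 2√(4380000 × 4480) = 0.1558 × 280200 = 43660 N·s/m.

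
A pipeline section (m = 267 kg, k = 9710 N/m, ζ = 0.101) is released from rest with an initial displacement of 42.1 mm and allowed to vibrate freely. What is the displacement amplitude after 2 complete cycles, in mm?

Logarithmic decrement δ = 2πζ/√(1 − ζ²) = 2π × 0.1010/√(1 − 0.0102) = 0.6379.
After n cycles, x_n/x₀ = e^(−nδ), so x_2 = 42.1 × e^(−2 × 0.6379) = 42.1 × 0.2792 = 11.76 mm.

11.8 mm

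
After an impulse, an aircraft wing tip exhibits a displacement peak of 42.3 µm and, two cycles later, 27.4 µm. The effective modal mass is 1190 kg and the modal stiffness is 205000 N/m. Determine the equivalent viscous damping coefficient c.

1080 N·s/m

Logarithmic decrement δ = (1/n)·ln(x₀/x_n) = (1/2)·ln(42.3/27.4) = (1/2)·ln(1.544) = 0.2171.
ζ = δ/√(4π² + δ²) = 0.2171/√(39.48 + 0.0471) = 0.2171/6.287 = 0.03454.
c = ζ · 2√(km) = 0.03454 × 2√(205000 × 1190) = 0.03454 × 31240 = 1079 N·s/m.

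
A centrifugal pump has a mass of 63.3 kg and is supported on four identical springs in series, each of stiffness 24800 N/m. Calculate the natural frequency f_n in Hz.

1.58 Hz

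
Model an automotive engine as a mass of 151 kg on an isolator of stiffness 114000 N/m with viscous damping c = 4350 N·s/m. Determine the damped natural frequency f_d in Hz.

3.72 Hz

ω_n = √(k/m) = √(114000/151) = 27.48 rad/s.
Critical damping c_c = 2√(k·m) = 2√(114000 × 151) = 8298 N·s/m, so ζ = c/c_c = 4350/8298 = 0.5242.
ω_d = ω_n√(1 − ζ²) = 27.48 × √(1 − 0.275) = 23.40 rad/s.
f_d = ω_d/(2π) = 3.724 Hz.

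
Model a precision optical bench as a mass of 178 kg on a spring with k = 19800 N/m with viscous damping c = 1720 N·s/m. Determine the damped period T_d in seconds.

ω_n = √(k/m) = √(19800/178) = 10.55 rad/s.
Critical damping c_c = 2√(k·m) = 2√(19800 × 178) = 3755 N·s/m, so ζ = c/c_c = 1720/3755 = 0.4581.
ω_d = ω_n√(1 − ζ²) = 10.55 × √(1 − 0.210) = 9.375 rad/s.
T_d = 2π/ω_d = 0.6702 s.

0.670 s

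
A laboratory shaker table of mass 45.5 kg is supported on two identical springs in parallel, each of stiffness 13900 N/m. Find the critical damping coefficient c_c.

2250 N·s/m

Parallel springs add: k_eq = 2 × 13900 = 27800 N/m.
c_c = 2√(k_eq·m) = 2√(27800 × 45.5) = 2 × 1125 = 2249 N·s/m.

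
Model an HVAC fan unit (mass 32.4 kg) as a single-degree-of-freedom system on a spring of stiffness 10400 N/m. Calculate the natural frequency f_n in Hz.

2.85 Hz

ω_n = √(k/m) = √(10400/32.4) = √321.0 = 17.92 rad/s.
f_n = ω_n/(2π) = 17.92/6.283 = 2.851 Hz.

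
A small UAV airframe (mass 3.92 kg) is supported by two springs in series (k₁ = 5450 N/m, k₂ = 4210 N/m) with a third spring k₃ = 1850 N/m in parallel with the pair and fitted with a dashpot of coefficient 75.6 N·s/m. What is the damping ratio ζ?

0.294

Series pair: k_s = k₁k₂/(k₁+k₂) = (5450)(4210)/(5450 + 4210) = 2375 N/m. In parallel with k₃: k_eq = 2375 + 1850 = 4225 N/m.
ω_n = √(k_eq/m) = √(4225/3.92) = 32.83 rad/s.
Critical damping c_c = 2√(k_eq·m) = 2√(4225 × 3.92) = 257.4 N·s/m, so ζ = c/c_c = 75.6/257.4 = 0.2937.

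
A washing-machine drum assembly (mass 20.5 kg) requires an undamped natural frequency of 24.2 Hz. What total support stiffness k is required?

ω_n = 2πf_n = 2π × 24.2 = 152.1 rad/s.
k = m·ω_n² = 20.5 × 152.1² = 20.5 × 23120 = 474000 N/m.

474000 N/m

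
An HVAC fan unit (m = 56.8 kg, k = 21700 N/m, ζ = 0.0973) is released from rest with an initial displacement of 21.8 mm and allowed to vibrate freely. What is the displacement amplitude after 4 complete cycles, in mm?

Logarithmic decrement δ = 2πζ/√(1 − ζ²) = 2π × 0.09730/√(1 − 0.00947) = 0.6143.
After n cycles, x_n/x₀ = e^(−nδ), so x_4 = 21.8 × e^(−4 × 0.6143) = 21.8 × 0.08569 = 1.868 mm.

1.87 mm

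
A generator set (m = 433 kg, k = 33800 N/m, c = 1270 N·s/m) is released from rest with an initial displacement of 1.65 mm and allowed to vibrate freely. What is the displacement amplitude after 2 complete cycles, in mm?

0.199 mm

ζ = c/(2√(km)) = 1270/(2√(33800 × 433)) = 1270/7651 = 0.1660.
Logarithmic decrement δ = 2πζ/√(1 − ζ²) = 2π × 0.1660/√(1 − 0.0276) = 1.058.
After n cycles, x_n/x₀ = e^(−nδ), so x_2 = 1.65 × e^(−2 × 1.058) = 1.65 × 0.1206 = 0.1990 mm.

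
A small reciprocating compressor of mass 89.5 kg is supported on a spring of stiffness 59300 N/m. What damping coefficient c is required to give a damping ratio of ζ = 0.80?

3690 N·s/m

c_c = 2√(k·m) = 2√(59300 × 89.5) = 4608 N·s/m.
c = ζ·c_c = 0.80 × 4608 = 3686 N·s/m.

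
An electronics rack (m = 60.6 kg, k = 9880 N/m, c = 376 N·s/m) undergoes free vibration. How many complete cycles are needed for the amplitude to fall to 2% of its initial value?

ζ = c/(2√(km)) = 376/(2√(9880 × 60.6)) = 376/1548 = 0.2430.
Logarithmic decrement δ = 2πζ/√(1 − ζ²) = 2π × 0.2430/√(1 − 0.0590) = 1.574.
x_n/x₀ = e^(−nδ) ≤ 0.02; take ln: n ≥ ln(1/0.02)/δ = 3.912/1.574 = 2.486.
So 3 complete cycles are required.

3 cycles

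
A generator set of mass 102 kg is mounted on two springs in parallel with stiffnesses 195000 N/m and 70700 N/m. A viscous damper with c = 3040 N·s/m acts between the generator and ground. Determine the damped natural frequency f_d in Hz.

7.77 Hz

Parallel springs add: k_eq = 195000 + 70700 = 265700 N/m.
ω_n = √(k_eq/m) = √(265700/102) = 51.04 rad/s.
Critical damping c_c = 2√(k_eq·m) = 2√(265700 × 102) = 10410 N·s/m, so ζ = c/c_c = 3040/10410 = 0.2920.
ω_d = ω_n√(1 − ζ²) = 51.04 × √(1 − 0.0853) = 48.81 rad/s.
f_d = ω_d/(2π) = 7.769 Hz.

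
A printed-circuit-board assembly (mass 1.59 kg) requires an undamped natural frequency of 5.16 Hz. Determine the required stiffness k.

ω_n = 2πf_n = 2π × 5.16 = 32.42 rad/s.
k = m·ω_n² = 1.59 × 32.42² = 1.59 × 1051 = 1671 N/m.

1670 N/m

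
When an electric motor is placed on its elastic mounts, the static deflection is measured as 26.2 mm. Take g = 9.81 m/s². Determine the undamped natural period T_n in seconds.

0.325 s

ω_n = √(g/δ_st) = √(9.81/0.0262) = √374.4 = 19.35 rad/s.
T_n = 2π/ω_n = 6.283/19.35 = 0.3247 s.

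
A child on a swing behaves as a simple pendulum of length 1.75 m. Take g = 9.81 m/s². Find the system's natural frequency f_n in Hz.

0.377 Hz

For a simple pendulum ω_n = √(g/L) = √(9.81/1.75) = √5.606 = 2.368 rad/s.
f_n = ω_n/(2π) = 2.368/6.283 = 0.3768 Hz.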